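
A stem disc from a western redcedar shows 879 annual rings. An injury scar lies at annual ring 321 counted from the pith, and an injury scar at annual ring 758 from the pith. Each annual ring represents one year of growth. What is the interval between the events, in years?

437 years

Separation: 758 − 321 = 437 annual rings.
At one annual ring per year, 437 years elapsed between them.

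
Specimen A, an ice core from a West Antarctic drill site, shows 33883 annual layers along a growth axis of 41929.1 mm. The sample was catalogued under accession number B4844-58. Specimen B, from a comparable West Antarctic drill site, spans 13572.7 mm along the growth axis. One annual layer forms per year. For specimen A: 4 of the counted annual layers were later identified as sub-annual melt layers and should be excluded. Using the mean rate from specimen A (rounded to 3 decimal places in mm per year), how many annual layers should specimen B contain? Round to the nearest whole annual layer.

Specimen A: after corrections the count is 33883 − 4 = 33879 annual layers.
A: Extension rate ≈ 41929.1 / 33879 = 1.238 mm per year.
For B, 13572.7 / 1.238 = 10963.41 years ≈ 10963 annual layers.

10963 annual layers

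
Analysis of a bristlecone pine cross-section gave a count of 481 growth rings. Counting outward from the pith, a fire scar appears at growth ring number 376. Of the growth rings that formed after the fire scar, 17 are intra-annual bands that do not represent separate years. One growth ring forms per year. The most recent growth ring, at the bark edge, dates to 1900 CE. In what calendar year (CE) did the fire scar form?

1812 CE

Between growth ring 376 and the bark edge there are 481 − 376 = 105 growth rings.
105 − 17 false = 88 true growth rings after the fire scar.
The growth ring at the bark edge is 1900 CE, so the fire scar dates to 1900 − 88 = 1812 CE.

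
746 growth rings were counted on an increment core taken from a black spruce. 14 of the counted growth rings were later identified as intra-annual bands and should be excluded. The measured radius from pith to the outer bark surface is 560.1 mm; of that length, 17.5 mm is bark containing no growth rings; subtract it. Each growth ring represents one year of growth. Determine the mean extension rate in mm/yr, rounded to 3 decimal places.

Adjusted count: 746 − 14 = 732 growth rings.
Removing the 17.5 mm offcut leaves 560.1 − 17.5 = 542.6 mm.
Extension rate ≈ 542.6 / 732 = 0.741 mm/yr.

0.741 mm/yr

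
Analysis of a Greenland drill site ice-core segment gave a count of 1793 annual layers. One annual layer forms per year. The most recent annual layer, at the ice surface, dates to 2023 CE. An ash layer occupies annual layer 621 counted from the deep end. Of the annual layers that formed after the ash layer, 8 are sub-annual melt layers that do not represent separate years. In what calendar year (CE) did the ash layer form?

859 CE

Between annual layer 621 and the ice surface there are 1793 − 621 = 1172 annual layers.
Removing the 8 false annual layers leaves 1172 − 8 = 1164 true annual layers beyond the ash layer.
2023 − 1164 = 859 CE.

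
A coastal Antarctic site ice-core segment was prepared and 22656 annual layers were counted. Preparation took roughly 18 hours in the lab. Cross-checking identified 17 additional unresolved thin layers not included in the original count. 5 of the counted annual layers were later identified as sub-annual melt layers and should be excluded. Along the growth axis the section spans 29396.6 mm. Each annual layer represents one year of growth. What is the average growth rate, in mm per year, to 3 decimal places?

True annual layer count = 22656 − 5 + 17 = 22668.
Mean rate = 29396.6 mm / 22668 years ≈ 1.297 mm per year.

1.297 mm per year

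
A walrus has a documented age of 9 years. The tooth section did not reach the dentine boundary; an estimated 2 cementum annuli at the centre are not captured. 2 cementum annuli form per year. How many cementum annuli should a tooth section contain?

16 cementum annuli

9 years at 2 cementum annuli per year gives 9 × 2 = 18 cementum annuli.
Less the 2 uncaptured cementum annuli: 18 − 2 = 16.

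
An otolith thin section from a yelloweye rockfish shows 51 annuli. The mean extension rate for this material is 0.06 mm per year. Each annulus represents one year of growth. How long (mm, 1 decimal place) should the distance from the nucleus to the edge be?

3.1 mm

The record spans 51 years at 0.06 mm per year.
Predicted length = 0.06 mm/year × 51 years = 3.1 mm.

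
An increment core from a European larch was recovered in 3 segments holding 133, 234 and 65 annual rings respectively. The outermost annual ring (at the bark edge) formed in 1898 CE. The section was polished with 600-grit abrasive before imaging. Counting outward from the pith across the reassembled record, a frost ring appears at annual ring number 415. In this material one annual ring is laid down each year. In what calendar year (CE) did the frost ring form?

Total annual rings = 133 + 234 + 65 = 432.
432 − 415 = 17 annual rings lie beyond the frost ring toward the bark edge.
1898 − 17 = 1881 CE.

1881 CE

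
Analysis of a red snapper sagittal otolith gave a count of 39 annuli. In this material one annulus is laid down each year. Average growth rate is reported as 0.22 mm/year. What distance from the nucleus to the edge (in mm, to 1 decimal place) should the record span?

8.6 mm

39 years of growth are recorded.
Predicted length = 0.22 mm/year × 39 years = 8.6 mm.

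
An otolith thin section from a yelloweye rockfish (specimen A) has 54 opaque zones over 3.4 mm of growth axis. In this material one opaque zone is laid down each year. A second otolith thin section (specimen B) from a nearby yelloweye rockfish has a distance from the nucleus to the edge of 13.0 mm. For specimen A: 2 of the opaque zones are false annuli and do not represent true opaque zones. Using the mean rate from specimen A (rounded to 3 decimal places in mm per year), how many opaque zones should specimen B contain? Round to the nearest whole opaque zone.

200 opaque zones

Specimen A: after corrections the count is 54 − 2 = 52 opaque zones.
A: Extension rate ≈ 3.4 / 52 = 0.065 mm per year.
For B, 13.0 / 0.065 = 200.00 years ≈ 200 opaque zones.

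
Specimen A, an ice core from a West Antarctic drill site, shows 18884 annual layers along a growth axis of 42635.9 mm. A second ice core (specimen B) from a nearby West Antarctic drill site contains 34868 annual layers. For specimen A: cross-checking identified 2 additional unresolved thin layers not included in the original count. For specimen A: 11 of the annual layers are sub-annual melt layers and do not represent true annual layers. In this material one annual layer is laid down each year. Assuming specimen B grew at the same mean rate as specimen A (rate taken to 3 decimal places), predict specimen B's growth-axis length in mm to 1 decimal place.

78766.8 mm

Specimen A: true annual layer count = 18884 − 11 + 2 = 18875.
A: Mean rate = 42635.9 mm / 18875 years ≈ 2.259 mm per year.
For B, 2.259 mm/year × 34868 years = 78766.8 mm.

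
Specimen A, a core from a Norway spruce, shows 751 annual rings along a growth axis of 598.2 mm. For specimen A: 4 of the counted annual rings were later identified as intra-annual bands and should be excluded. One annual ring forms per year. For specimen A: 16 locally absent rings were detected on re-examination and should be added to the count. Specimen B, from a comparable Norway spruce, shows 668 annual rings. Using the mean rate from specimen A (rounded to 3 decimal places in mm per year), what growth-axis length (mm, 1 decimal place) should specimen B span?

Specimen A: after corrections the count is 751 − 4 + 16 = 763 annual rings.
A: Mean rate = 598.2 mm / 763 years ≈ 0.784 mm/yr.
Length of B = 0.784 × 668 = 523.7 mm.

523.7 mm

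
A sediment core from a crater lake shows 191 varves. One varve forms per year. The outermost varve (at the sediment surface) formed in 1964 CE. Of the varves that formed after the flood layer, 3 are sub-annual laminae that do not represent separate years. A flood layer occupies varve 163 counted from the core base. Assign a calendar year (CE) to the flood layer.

1939 CE

Between varve 163 and the sediment surface there are 191 − 163 = 28 varves.
28 − 3 false = 25 true varves after the flood layer.
The varve at the sediment surface is 1964 CE, so the flood layer dates to 1964 − 25 = 1939 CE.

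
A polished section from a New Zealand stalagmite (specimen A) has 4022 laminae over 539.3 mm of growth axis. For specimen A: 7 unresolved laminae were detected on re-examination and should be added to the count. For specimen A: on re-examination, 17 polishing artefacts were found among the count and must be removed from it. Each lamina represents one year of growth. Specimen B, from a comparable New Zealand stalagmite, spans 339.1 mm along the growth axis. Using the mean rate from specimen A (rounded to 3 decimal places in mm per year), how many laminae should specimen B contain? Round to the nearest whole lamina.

Specimen A: after corrections the count is 4022 − 17 + 7 = 4012 laminae.
A: 539.3 mm over 4012 years gives 539.3 / 4012 ≈ 0.134 mm/yr.
For B, 339.1 / 0.134 = 2530.60 years ≈ 2531 laminae.

2531 laminae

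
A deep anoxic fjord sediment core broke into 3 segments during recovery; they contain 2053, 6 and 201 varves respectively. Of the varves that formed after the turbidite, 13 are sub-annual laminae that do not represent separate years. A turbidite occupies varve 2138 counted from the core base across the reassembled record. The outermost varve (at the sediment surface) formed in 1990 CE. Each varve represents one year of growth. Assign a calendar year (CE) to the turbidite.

Total varves = 2053 + 6 + 201 = 2260.
The turbidite sits at varve 2138 from the core base, so 2260 − 2138 = 122 varves formed after it.
Removing the 13 false varves leaves 122 − 13 = 109 true varves beyond the turbidite.
1990 − 109 = 1881 CE.

1881 CE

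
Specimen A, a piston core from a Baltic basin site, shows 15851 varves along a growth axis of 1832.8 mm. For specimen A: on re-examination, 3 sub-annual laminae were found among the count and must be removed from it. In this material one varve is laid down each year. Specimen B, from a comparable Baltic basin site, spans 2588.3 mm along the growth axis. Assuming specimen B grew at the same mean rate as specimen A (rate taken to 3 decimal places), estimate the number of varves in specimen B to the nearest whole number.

Specimen A: correcting the raw count gives 15851 − 3 = 15848 true varves.
A: Extension rate ≈ 1832.8 / 15848 = 0.116 mm/year.
Specimen B: 2588.3 mm / 0.116 mm per year = 22312.93 years ≈ 22313 varves.

22313 varves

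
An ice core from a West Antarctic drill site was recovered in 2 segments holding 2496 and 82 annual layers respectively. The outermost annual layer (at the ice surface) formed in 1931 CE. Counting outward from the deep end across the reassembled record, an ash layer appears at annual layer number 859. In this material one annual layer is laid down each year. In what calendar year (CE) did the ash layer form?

Total annual layers = 2496 + 82 = 2578.
2578 − 859 = 1719 annual layers lie beyond the ash layer toward the ice surface.
1931 − 1719 = 212 CE.

212 CE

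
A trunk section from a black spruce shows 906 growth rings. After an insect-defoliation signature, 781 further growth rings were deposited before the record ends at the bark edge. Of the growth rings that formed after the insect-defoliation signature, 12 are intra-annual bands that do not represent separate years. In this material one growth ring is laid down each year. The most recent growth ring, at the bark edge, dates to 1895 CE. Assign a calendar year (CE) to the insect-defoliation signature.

781 growth rings formed after the insect-defoliation signature.
781 − 12 false = 769 true growth rings after the insect-defoliation signature.
1895 − 769 = 1126 CE.

1126 CE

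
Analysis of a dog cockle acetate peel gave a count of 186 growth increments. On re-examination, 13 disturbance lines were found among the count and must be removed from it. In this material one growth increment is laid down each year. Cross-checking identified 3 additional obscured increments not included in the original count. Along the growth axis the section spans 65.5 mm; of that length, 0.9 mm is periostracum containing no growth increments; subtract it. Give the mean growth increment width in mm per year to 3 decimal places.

0.367 mm per year

True growth increment count = 186 − 13 + 3 = 176.
Removing the 0.9 mm offcut leaves 65.5 − 0.9 = 64.6 mm.
Mean rate = 64.6 mm / 176 years ≈ 0.367 mm per year.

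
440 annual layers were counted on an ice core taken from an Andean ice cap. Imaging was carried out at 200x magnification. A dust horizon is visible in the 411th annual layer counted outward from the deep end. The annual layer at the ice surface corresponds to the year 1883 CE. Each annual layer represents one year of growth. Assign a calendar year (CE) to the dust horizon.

1854 CE

Between annual layer 411 and the ice surface there are 440 − 411 = 29 annual layers.
1883 − 29 = 1854 CE.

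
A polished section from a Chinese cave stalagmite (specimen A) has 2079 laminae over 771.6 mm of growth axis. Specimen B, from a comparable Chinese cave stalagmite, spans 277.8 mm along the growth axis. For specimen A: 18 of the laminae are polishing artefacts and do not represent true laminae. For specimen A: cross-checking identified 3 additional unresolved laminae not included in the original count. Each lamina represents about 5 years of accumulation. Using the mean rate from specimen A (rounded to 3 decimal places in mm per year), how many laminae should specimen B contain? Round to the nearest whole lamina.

741 laminae

Specimen A: true lamina count = 2079 − 18 + 3 = 2064.
Specimen A: at 5 years per lamina, 2064 × 5 = 10320 years.
A: Extension rate ≈ 771.6 / 10320 = 0.075 mm per year.
B spans 277.8 / 0.075 = 3704.00 years; at 5 years per lamina that is 3704.00 / 5 ≈ 741 laminae.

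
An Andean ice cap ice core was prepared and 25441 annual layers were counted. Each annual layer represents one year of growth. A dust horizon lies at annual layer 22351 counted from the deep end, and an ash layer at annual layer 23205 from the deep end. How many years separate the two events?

854 years

Separation: 23205 − 22351 = 854 annual layers.
That is 854 years at one annual layer per year.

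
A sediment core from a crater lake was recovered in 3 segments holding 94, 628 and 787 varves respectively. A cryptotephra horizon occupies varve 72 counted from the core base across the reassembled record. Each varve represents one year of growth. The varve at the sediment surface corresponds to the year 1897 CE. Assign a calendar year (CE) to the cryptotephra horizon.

460 CE

Total varves = 94 + 628 + 787 = 1509.
Between varve 72 and the sediment surface there are 1509 − 72 = 1437 varves.
1897 − 1437 = 460 CE.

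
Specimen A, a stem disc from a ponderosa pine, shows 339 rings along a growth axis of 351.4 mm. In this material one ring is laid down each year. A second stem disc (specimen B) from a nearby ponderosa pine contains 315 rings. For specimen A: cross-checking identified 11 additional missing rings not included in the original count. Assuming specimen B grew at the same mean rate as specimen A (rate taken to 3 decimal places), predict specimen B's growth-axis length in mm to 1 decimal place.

Specimen A: adjusted count: 339 + 11 = 350 rings.
A: Extension rate ≈ 351.4 / 350 = 1.004 mm/year.
B's length ≈ 1.004 × 315 = 316.3 mm.

316.3 mm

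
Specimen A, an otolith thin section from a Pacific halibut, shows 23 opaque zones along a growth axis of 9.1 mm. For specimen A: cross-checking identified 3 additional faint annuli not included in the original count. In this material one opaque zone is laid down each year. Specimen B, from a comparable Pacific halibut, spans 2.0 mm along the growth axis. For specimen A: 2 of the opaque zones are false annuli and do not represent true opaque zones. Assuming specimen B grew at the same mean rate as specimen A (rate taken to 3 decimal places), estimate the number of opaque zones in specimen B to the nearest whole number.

5 opaque zones

Specimen A: after corrections the count is 23 − 2 + 3 = 24 opaque zones.
A: 9.1 mm over 24 years gives 9.1 / 24 ≈ 0.379 mm/yr.
B spans 2.0 / 0.379 = 5.28 years ≈ 5 opaque zones.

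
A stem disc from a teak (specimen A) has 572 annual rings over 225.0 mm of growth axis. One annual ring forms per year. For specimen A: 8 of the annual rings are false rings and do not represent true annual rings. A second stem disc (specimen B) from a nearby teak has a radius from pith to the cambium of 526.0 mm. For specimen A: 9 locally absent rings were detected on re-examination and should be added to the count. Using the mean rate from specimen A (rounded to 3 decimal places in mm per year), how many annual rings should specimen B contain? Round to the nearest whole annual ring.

Specimen A: correcting the raw count gives 572 − 8 + 9 = 573 true annual rings.
A: 225.0 mm over 573 years gives 225.0 / 573 ≈ 0.393 mm/yr.
Specimen B: 526.0 mm / 0.393 mm per year = 1338.42 years ≈ 1338 annual rings.

1338 annual rings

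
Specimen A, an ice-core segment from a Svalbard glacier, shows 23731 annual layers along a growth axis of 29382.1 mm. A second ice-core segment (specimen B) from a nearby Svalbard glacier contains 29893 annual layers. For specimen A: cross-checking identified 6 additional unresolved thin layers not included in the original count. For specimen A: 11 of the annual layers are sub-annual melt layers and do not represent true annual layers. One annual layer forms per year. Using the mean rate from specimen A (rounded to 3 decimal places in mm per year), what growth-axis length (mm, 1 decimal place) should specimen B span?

37007.5 mm

Specimen A: adjusted count: 23731 − 11 + 6 = 23726 annual layers.
A: Mean rate = 29382.1 mm / 23726 years ≈ 1.238 mm/year.
For B, 1.238 mm/year × 29893 years = 37007.5 mm.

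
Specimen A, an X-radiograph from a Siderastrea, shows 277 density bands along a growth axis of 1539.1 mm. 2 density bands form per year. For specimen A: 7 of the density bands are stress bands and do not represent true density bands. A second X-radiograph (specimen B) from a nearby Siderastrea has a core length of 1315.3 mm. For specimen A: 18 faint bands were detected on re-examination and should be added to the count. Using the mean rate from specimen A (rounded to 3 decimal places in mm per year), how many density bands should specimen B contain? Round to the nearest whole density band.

246 density bands

Specimen A: correcting the raw count gives 277 − 7 + 18 = 288 true density bands.
Specimen A: with 2 density bands per year, 288 / 2 = 144 years.
A: 1539.1 mm over 144 years gives 1539.1 / 144 ≈ 10.688 mm per year.
Specimen B: 1315.3 mm / 10.688 mm per year = 123.06 years; at 2 density bands per year that is 123.06 × 2 ≈ 246 density bands.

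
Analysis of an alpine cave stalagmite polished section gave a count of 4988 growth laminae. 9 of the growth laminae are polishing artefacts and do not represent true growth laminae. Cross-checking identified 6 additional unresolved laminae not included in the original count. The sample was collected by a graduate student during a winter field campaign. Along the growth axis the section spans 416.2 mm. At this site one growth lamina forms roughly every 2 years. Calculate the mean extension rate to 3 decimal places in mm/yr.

0.042 mm/yr

True growth lamina count = 4988 − 9 + 6 = 4985.
At 2 years per growth lamina, 4985 × 2 = 9970 years.
Mean rate = 416.2 mm / 9970 years ≈ 0.042 mm/yr.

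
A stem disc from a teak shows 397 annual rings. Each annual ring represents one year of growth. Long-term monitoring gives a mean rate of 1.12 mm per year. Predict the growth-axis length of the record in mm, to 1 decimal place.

The record spans 397 years at 1.12 mm per year.
Length ≈ 1.12 × 397 = 444.6 mm.

444.6 mm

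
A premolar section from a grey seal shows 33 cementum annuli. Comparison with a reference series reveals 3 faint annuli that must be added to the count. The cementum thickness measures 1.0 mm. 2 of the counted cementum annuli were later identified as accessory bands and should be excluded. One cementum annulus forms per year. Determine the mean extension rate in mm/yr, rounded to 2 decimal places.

0.03 mm/yr

Correcting the raw count gives 33 − 2 + 3 = 34 true cementum annuli.
1.0 mm over 34 years gives 1.0 / 34 ≈ 0.03 mm/yr.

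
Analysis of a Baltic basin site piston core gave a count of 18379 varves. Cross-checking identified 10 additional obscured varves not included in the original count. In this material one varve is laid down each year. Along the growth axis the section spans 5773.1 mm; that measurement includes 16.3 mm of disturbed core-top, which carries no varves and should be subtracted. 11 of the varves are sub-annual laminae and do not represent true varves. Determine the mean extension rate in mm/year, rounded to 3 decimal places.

0.313 mm/year

Correcting the raw count gives 18379 − 11 + 10 = 18378 true varves.
Net length = 5773.1 − 16.3 = 5756.8 mm.
Extension rate ≈ 5756.8 / 18378 = 0.313 mm/year.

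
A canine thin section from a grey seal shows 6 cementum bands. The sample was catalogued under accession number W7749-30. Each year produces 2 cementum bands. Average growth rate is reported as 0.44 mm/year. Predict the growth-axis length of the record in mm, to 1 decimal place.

With 2 cementum bands per year, 6 / 2 = 3 years.
Predicted length = 0.44 mm/year × 3 years = 1.3 mm.

1.3 mm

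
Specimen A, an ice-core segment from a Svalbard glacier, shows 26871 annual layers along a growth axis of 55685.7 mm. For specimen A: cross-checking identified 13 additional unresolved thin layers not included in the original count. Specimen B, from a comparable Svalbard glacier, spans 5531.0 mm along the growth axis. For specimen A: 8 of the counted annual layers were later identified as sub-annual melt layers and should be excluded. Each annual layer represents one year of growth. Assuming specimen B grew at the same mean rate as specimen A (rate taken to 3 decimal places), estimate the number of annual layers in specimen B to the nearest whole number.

Specimen A: correcting the raw count gives 26871 − 8 + 13 = 26876 true annual layers.
A: 55685.7 mm over 26876 years gives 55685.7 / 26876 ≈ 2.072 mm per year.
Specimen B: 5531.0 mm / 2.072 mm per year = 2669.40 years ≈ 2669 annual layers.

2669 annual layers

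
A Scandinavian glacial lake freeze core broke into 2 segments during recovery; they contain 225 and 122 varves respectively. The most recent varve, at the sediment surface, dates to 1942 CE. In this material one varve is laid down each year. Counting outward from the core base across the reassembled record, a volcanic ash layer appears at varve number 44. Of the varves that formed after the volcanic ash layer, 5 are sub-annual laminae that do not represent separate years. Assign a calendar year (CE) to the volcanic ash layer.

Total varves = 225 + 122 = 347.
Between varve 44 and the sediment surface there are 347 − 44 = 303 varves.
Excluding 5 false varves: 303 − 5 = 298.
Counting back 298 years from 1942 CE places the volcanic ash layer in 1942 − 298 = 1644 CE.

1644 CE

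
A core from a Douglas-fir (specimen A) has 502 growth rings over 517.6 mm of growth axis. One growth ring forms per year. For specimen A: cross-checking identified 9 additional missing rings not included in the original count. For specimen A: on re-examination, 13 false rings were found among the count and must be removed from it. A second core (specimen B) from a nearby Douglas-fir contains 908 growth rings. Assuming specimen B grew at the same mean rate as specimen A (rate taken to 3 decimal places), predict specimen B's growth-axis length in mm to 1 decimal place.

943.4 mm

Specimen A: correcting the raw count gives 502 − 13 + 9 = 498 true growth rings.
A: 517.6 mm over 498 years gives 517.6 / 498 ≈ 1.039 mm/year.
B's length ≈ 1.039 × 908 = 943.4 mm.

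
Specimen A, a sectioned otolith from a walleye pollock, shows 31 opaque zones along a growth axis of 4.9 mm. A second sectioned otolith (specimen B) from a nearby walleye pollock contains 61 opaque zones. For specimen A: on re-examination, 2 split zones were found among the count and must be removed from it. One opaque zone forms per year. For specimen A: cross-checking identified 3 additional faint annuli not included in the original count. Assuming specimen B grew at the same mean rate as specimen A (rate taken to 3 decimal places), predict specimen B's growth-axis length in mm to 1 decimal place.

9.3 mm

Specimen A: true opaque zone count = 31 − 2 + 3 = 32.
A: Mean rate = 4.9 mm / 32 years ≈ 0.153 mm/year.
For B, 0.153 mm/year × 61 years = 9.3 mm.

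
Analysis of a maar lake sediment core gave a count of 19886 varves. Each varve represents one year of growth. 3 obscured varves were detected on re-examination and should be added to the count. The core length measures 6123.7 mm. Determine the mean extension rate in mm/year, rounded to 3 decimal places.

True varve count = 19886 + 3 = 19889.
Extension rate ≈ 6123.7 / 19889 = 0.308 mm/year.

0.308 mm/year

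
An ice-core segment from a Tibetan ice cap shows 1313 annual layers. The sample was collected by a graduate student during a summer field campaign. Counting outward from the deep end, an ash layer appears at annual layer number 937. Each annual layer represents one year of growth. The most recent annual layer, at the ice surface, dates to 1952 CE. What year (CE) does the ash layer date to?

The ash layer sits at annual layer 937 from the deep end, so 1313 − 937 = 376 annual layers formed after it.
The annual layer at the ice surface is 1952 CE, so the ash layer dates to 1952 − 376 = 1576 CE.

1576 CE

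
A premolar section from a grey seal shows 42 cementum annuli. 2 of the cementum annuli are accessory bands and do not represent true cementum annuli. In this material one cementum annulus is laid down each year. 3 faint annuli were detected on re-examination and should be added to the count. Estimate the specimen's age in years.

43 years

True cementum annulus count = 42 − 2 + 3 = 43.
One cementum annulus per year makes the duration 43 years.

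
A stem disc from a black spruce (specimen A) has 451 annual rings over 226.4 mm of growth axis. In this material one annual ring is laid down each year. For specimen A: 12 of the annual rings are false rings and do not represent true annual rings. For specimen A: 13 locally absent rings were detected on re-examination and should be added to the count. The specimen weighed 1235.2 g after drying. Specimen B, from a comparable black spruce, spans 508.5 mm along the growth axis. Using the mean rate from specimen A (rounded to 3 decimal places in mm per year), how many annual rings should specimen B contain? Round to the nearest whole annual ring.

1015 annual rings

Specimen A: true annual ring count = 451 − 12 + 13 = 452.
A: Extension rate ≈ 226.4 / 452 = 0.501 mm/year.
B spans 508.5 / 0.501 = 1014.97 years ≈ 1015 annual rings.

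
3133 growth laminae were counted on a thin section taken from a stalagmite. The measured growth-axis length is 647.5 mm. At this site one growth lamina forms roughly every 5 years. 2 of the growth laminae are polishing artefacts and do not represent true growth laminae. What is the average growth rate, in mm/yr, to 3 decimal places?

0.041 mm/yr

Adjusted count: 3133 − 2 = 3131 growth laminae.
Multiplying by 5 years per growth lamina: 3131 × 5 = 15655 years.
647.5 mm over 15655 years gives 647.5 / 15655 ≈ 0.041 mm/yr.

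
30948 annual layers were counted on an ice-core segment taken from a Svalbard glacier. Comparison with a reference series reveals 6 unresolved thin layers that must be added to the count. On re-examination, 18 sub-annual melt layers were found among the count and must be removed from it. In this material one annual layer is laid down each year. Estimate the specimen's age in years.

After corrections the count is 30948 − 18 + 6 = 30936 annual layers.
At one annual layer per year, that is 30936 years.

30936 years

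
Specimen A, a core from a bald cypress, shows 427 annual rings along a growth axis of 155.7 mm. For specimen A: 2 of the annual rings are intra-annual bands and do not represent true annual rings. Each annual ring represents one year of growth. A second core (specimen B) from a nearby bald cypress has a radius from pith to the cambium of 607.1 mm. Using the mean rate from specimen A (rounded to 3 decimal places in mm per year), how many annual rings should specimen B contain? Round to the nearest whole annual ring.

Specimen A: true annual ring count = 427 − 2 = 425.
A: Extension rate ≈ 155.7 / 425 = 0.366 mm per year.
B spans 607.1 / 0.366 = 1658.74 years ≈ 1659 annual rings.

1659 annual rings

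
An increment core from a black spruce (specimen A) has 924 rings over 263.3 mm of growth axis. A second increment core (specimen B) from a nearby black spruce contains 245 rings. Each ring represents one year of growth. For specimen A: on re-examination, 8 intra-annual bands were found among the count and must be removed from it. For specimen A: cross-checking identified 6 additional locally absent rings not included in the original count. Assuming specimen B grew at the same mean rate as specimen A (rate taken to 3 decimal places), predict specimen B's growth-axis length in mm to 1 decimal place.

70.1 mm

Specimen A: adjusted count: 924 − 8 + 6 = 922 rings.
A: Extension rate ≈ 263.3 / 922 = 0.286 mm/year.
For B, 0.286 mm/year × 245 years = 70.1 mm.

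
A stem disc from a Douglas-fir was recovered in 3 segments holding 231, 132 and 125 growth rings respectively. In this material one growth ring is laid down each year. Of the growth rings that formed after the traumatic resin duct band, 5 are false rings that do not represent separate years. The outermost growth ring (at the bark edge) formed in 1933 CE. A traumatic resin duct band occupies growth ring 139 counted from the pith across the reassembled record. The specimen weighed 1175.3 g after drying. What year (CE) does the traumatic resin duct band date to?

1589 CE

Total growth rings = 231 + 132 + 125 = 488.
Between growth ring 139 and the bark edge there are 488 − 139 = 349 growth rings.
Removing the 5 false growth rings leaves 349 − 5 = 344 true growth rings beyond the traumatic resin duct band.
Counting back 344 years from 1933 CE places the traumatic resin duct band in 1933 − 344 = 1589 CE.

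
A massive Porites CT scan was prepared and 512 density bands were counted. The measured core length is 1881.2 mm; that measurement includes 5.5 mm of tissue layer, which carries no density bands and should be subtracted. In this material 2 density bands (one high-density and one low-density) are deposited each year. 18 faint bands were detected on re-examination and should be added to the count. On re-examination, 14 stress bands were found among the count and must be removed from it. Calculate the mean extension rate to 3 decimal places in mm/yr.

7.270 mm/yr

Correcting the raw count gives 512 − 14 + 18 = 516 true density bands.
With 2 density bands per year, 516 / 2 = 258 years.
Removing the 5.5 mm offcut leaves 1881.2 − 5.5 = 1875.7 mm.
Mean rate = 1875.7 mm / 258 years ≈ 7.270 mm/yr.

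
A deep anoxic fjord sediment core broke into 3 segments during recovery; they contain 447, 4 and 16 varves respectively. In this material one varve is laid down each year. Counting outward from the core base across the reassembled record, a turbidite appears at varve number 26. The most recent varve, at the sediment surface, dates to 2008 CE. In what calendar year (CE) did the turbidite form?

Total varves = 447 + 4 + 16 = 467.
467 − 26 = 441 varves lie beyond the turbidite toward the sediment surface.
2008 − 441 = 1567 CE.

1567 CE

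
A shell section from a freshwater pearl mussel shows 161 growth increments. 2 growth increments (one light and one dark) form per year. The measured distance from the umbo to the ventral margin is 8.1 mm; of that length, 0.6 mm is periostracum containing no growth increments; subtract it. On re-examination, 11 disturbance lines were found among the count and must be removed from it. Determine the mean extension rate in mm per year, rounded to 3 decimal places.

0.100 mm per year

Adjusted count: 161 − 11 = 150 growth increments.
With 2 growth increments per year, 150 / 2 = 75 years.
The growth record spans 8.1 − 0.6 = 7.5 mm.
Mean rate = 7.5 mm / 75 years ≈ 0.100 mm per year.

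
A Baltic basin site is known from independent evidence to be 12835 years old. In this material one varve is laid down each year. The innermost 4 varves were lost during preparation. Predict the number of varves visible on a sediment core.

Expected varves over 12835 years: 12835.
12835 − 4 missed = 12831 varves expected in the prepared section.

12831 varves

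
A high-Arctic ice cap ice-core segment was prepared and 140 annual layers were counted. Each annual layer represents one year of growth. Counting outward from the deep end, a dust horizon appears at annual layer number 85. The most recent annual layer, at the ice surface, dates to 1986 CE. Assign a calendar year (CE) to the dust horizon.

140 − 85 = 55 annual layers lie beyond the dust horizon toward the ice surface.
1986 − 55 = 1931 CE.

1931 CE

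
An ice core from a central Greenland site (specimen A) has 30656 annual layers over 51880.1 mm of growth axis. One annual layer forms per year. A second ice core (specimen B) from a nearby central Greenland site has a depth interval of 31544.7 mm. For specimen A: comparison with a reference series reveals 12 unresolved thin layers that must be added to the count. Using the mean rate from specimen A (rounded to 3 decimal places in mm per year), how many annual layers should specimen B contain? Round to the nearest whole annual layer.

Specimen A: true annual layer count = 30656 + 12 = 30668.
A: Extension rate ≈ 51880.1 / 30668 = 1.692 mm/year.
For B, 31544.7 / 1.692 = 18643.44 years ≈ 18643 annual layers.

18643 annual layers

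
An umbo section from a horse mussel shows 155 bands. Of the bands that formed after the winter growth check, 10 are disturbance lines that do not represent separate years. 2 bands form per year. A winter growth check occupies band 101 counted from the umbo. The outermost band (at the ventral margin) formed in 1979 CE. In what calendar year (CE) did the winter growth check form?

1957 CE

155 − 101 = 54 bands lie beyond the winter growth check toward the ventral margin.
Removing the 10 false bands leaves 54 − 10 = 44 true bands beyond the winter growth check.
With 2 bands per year, 44 / 2 = 22 years.
The band at the ventral margin is 1979 CE, so the winter growth check dates to 1979 − 22 = 1957 CE.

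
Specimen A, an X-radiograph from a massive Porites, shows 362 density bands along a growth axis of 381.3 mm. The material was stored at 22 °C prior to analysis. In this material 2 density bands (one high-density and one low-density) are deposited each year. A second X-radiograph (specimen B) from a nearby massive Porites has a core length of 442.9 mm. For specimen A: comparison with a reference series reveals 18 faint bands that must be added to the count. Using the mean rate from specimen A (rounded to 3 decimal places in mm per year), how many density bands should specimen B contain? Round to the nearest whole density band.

441 density bands

Specimen A: correcting the raw count gives 362 + 18 = 380 true density bands.
Specimen A: 380 density bands at 2 per year is 380 / 2 = 190 years.
A: Mean rate = 381.3 mm / 190 years ≈ 2.007 mm/year.
B spans 442.9 / 2.007 = 220.68 years; at 2 density bands per year that is 220.68 × 2 ≈ 441 density bands.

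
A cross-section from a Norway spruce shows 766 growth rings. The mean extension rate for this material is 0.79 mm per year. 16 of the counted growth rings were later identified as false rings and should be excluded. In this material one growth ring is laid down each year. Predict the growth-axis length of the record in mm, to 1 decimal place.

Correcting the raw count gives 766 − 16 = 750 true growth rings.
Length ≈ 0.79 × 750 = 592.5 mm.

592.5 mm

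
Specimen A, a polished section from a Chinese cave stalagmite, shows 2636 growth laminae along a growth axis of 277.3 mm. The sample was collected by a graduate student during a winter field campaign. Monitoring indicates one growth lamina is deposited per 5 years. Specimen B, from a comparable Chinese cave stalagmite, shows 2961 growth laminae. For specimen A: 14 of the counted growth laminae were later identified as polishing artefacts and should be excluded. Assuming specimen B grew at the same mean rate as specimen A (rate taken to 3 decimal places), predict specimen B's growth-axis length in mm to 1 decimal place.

310.9 mm

Specimen A: adjusted count: 2636 − 14 = 2622 growth laminae.
Specimen A: 2622 growth laminae at 5 years each span 2622 × 5 = 13110 years.
A: Mean rate = 277.3 mm / 13110 years ≈ 0.021 mm per year.
Specimen B: at 5 years per growth lamina, 2961 × 5 = 14805 years. B's length ≈ 0.021 × 14805 = 310.9 mm.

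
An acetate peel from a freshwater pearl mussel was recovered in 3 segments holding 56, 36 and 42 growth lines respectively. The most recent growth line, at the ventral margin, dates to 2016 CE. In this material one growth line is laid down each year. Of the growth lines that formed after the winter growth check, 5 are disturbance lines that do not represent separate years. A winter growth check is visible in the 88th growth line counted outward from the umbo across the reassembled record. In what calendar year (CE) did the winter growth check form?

Total growth lines = 56 + 36 + 42 = 134.
The winter growth check sits at growth line 88 from the umbo, so 134 − 88 = 46 growth lines formed after it.
Excluding 5 false growth lines: 46 − 5 = 41.
Counting back 41 years from 2016 CE places the winter growth check in 2016 − 41 = 1975 CE.

1975 CE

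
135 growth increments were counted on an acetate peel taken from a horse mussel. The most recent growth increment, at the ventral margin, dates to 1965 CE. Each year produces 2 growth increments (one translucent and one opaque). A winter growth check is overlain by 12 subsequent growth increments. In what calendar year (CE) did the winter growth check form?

1959 CE

12 growth increments formed after the winter growth check.
Dividing by 2 growth increments per year: 12 / 2 = 6 years.
The growth increment at the ventral margin is 1965 CE, so the winter growth check dates to 1965 − 6 = 1959 CE.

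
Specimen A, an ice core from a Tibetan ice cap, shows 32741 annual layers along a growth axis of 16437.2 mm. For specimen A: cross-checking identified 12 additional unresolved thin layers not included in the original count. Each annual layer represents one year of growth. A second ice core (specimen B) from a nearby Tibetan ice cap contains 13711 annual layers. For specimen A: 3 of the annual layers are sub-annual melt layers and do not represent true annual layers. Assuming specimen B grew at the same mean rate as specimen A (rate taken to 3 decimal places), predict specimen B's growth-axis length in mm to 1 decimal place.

6882.9 mm

Specimen A: after corrections the count is 32741 − 3 + 12 = 32750 annual layers.
A: Extension rate ≈ 16437.2 / 32750 = 0.502 mm per year.
B's length ≈ 0.502 × 13711 = 6882.9 mm.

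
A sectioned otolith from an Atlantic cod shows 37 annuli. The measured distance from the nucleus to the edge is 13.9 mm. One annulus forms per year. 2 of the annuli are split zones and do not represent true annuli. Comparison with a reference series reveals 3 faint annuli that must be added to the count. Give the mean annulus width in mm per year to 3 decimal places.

0.366 mm per year

Adjusted count: 37 − 2 + 3 = 38 annuli.
Mean rate = 13.9 mm / 38 years ≈ 0.366 mm per year.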